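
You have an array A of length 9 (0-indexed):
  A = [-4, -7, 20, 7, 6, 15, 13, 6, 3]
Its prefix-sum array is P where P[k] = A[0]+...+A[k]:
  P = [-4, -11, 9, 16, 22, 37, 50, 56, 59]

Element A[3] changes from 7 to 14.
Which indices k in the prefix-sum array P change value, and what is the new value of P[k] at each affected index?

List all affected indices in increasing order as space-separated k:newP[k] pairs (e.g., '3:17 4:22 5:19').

P[k] = A[0] + ... + A[k]
P[k] includes A[3] iff k >= 3
Affected indices: 3, 4, ..., 8; delta = 7
  P[3]: 16 + 7 = 23
  P[4]: 22 + 7 = 29
  P[5]: 37 + 7 = 44
  P[6]: 50 + 7 = 57
  P[7]: 56 + 7 = 63
  P[8]: 59 + 7 = 66

Answer: 3:23 4:29 5:44 6:57 7:63 8:66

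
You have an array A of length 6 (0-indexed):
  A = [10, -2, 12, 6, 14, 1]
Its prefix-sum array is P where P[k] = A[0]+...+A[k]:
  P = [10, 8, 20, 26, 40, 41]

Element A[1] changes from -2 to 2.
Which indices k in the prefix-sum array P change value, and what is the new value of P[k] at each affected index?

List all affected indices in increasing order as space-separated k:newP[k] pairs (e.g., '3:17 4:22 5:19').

Answer: 1:12 2:24 3:30 4:44 5:45

Derivation:
P[k] = A[0] + ... + A[k]
P[k] includes A[1] iff k >= 1
Affected indices: 1, 2, ..., 5; delta = 4
  P[1]: 8 + 4 = 12
  P[2]: 20 + 4 = 24
  P[3]: 26 + 4 = 30
  P[4]: 40 + 4 = 44
  P[5]: 41 + 4 = 45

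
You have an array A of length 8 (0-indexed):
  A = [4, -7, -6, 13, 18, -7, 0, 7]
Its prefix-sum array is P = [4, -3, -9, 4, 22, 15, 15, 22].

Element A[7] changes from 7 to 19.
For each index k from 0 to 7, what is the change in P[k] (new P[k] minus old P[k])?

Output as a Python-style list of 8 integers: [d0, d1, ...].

Answer: [0, 0, 0, 0, 0, 0, 0, 12]

Derivation:
Element change: A[7] 7 -> 19, delta = 12
For k < 7: P[k] unchanged, delta_P[k] = 0
For k >= 7: P[k] shifts by exactly 12
Delta array: [0, 0, 0, 0, 0, 0, 0, 12]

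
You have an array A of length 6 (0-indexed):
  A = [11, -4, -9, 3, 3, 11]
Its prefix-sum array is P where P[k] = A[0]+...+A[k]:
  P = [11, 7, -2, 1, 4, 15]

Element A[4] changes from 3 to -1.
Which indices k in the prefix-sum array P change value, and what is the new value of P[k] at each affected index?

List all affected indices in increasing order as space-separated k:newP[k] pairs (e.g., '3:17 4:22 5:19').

Answer: 4:0 5:11

Derivation:
P[k] = A[0] + ... + A[k]
P[k] includes A[4] iff k >= 4
Affected indices: 4, 5, ..., 5; delta = -4
  P[4]: 4 + -4 = 0
  P[5]: 15 + -4 = 11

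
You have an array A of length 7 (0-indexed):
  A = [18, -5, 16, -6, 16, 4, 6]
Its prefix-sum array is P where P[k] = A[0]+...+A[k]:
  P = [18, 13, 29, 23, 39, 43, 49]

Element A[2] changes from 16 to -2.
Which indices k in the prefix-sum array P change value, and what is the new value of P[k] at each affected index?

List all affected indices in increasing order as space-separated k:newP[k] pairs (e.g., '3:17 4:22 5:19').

P[k] = A[0] + ... + A[k]
P[k] includes A[2] iff k >= 2
Affected indices: 2, 3, ..., 6; delta = -18
  P[2]: 29 + -18 = 11
  P[3]: 23 + -18 = 5
  P[4]: 39 + -18 = 21
  P[5]: 43 + -18 = 25
  P[6]: 49 + -18 = 31

Answer: 2:11 3:5 4:21 5:25 6:31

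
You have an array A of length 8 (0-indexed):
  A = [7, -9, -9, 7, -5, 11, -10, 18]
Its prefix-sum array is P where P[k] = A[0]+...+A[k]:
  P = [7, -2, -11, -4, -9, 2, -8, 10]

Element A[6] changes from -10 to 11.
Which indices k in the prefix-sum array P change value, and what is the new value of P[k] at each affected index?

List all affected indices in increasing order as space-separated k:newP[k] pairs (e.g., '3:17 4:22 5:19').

Answer: 6:13 7:31

Derivation:
P[k] = A[0] + ... + A[k]
P[k] includes A[6] iff k >= 6
Affected indices: 6, 7, ..., 7; delta = 21
  P[6]: -8 + 21 = 13
  P[7]: 10 + 21 = 31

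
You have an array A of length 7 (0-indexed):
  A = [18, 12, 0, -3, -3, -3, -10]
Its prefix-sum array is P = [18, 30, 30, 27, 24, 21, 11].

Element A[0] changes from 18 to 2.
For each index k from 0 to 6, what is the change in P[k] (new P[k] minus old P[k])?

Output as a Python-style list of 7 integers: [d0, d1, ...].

Answer: [-16, -16, -16, -16, -16, -16, -16]

Derivation:
Element change: A[0] 18 -> 2, delta = -16
For k < 0: P[k] unchanged, delta_P[k] = 0
For k >= 0: P[k] shifts by exactly -16
Delta array: [-16, -16, -16, -16, -16, -16, -16]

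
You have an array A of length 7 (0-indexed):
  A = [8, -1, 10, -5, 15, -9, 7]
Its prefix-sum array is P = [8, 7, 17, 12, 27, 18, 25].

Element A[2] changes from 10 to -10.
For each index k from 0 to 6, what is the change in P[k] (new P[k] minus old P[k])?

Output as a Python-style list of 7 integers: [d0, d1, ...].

Element change: A[2] 10 -> -10, delta = -20
For k < 2: P[k] unchanged, delta_P[k] = 0
For k >= 2: P[k] shifts by exactly -20
Delta array: [0, 0, -20, -20, -20, -20, -20]

Answer: [0, 0, -20, -20, -20, -20, -20]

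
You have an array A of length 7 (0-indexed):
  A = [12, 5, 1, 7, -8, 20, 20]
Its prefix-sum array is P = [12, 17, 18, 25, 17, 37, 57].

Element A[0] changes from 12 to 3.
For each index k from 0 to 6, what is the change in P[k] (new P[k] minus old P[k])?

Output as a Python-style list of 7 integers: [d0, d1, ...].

Answer: [-9, -9, -9, -9, -9, -9, -9]

Derivation:
Element change: A[0] 12 -> 3, delta = -9
For k < 0: P[k] unchanged, delta_P[k] = 0
For k >= 0: P[k] shifts by exactly -9
Delta array: [-9, -9, -9, -9, -9, -9, -9]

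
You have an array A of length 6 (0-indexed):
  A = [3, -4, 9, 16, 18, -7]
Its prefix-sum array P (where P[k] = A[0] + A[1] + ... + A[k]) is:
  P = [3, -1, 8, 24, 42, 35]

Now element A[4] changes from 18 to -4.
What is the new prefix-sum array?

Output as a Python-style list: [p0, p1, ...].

Change: A[4] 18 -> -4, delta = -22
P[k] for k < 4: unchanged (A[4] not included)
P[k] for k >= 4: shift by delta = -22
  P[0] = 3 + 0 = 3
  P[1] = -1 + 0 = -1
  P[2] = 8 + 0 = 8
  P[3] = 24 + 0 = 24
  P[4] = 42 + -22 = 20
  P[5] = 35 + -22 = 13

Answer: [3, -1, 8, 24, 20, 13]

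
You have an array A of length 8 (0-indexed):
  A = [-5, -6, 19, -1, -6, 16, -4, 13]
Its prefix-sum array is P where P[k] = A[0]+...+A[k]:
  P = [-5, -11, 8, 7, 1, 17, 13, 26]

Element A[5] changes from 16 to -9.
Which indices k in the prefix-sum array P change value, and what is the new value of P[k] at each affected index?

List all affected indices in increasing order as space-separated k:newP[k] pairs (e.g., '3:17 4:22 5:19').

Answer: 5:-8 6:-12 7:1

Derivation:
P[k] = A[0] + ... + A[k]
P[k] includes A[5] iff k >= 5
Affected indices: 5, 6, ..., 7; delta = -25
  P[5]: 17 + -25 = -8
  P[6]: 13 + -25 = -12
  P[7]: 26 + -25 = 1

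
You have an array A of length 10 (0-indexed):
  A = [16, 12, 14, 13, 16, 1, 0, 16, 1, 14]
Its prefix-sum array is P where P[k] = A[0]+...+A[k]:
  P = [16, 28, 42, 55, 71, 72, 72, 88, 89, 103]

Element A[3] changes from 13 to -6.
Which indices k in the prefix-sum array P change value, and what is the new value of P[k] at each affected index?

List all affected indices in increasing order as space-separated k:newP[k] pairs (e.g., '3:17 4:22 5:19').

Answer: 3:36 4:52 5:53 6:53 7:69 8:70 9:84

Derivation:
P[k] = A[0] + ... + A[k]
P[k] includes A[3] iff k >= 3
Affected indices: 3, 4, ..., 9; delta = -19
  P[3]: 55 + -19 = 36
  P[4]: 71 + -19 = 52
  P[5]: 72 + -19 = 53
  P[6]: 72 + -19 = 53
  P[7]: 88 + -19 = 69
  P[8]: 89 + -19 = 70
  P[9]: 103 + -19 = 84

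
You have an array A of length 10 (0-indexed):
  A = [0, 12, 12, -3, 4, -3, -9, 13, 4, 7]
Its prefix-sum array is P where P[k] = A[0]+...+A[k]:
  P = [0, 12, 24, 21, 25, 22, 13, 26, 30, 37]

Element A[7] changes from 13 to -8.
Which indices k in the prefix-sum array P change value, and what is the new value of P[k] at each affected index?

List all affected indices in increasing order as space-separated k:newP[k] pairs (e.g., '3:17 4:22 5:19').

P[k] = A[0] + ... + A[k]
P[k] includes A[7] iff k >= 7
Affected indices: 7, 8, ..., 9; delta = -21
  P[7]: 26 + -21 = 5
  P[8]: 30 + -21 = 9
  P[9]: 37 + -21 = 16

Answer: 7:5 8:9 9:16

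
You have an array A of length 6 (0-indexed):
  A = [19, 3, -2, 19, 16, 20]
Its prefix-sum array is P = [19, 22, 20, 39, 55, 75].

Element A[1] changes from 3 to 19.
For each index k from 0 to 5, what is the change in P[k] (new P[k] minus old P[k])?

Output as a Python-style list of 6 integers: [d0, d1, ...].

Answer: [0, 16, 16, 16, 16, 16]

Derivation:
Element change: A[1] 3 -> 19, delta = 16
For k < 1: P[k] unchanged, delta_P[k] = 0
For k >= 1: P[k] shifts by exactly 16
Delta array: [0, 16, 16, 16, 16, 16]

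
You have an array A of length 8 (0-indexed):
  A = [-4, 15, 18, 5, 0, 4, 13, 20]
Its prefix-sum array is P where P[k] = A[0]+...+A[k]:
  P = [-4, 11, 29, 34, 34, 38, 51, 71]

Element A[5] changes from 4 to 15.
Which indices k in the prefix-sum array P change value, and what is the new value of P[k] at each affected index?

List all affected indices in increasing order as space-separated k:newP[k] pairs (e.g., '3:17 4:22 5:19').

P[k] = A[0] + ... + A[k]
P[k] includes A[5] iff k >= 5
Affected indices: 5, 6, ..., 7; delta = 11
  P[5]: 38 + 11 = 49
  P[6]: 51 + 11 = 62
  P[7]: 71 + 11 = 82

Answer: 5:49 6:62 7:82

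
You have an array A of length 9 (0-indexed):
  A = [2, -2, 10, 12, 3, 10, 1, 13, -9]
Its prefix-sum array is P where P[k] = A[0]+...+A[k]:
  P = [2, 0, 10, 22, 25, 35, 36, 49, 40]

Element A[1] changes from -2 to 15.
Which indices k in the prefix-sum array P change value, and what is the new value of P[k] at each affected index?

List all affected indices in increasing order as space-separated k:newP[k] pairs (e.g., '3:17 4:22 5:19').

Answer: 1:17 2:27 3:39 4:42 5:52 6:53 7:66 8:57

Derivation:
P[k] = A[0] + ... + A[k]
P[k] includes A[1] iff k >= 1
Affected indices: 1, 2, ..., 8; delta = 17
  P[1]: 0 + 17 = 17
  P[2]: 10 + 17 = 27
  P[3]: 22 + 17 = 39
  P[4]: 25 + 17 = 42
  P[5]: 35 + 17 = 52
  P[6]: 36 + 17 = 53
  P[7]: 49 + 17 = 66
  P[8]: 40 + 17 = 57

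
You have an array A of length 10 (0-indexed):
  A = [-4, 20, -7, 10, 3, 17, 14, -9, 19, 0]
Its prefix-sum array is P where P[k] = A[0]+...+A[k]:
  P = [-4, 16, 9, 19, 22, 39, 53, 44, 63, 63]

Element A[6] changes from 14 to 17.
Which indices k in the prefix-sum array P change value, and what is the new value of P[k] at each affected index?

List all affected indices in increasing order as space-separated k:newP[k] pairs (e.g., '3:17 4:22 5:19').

P[k] = A[0] + ... + A[k]
P[k] includes A[6] iff k >= 6
Affected indices: 6, 7, ..., 9; delta = 3
  P[6]: 53 + 3 = 56
  P[7]: 44 + 3 = 47
  P[8]: 63 + 3 = 66
  P[9]: 63 + 3 = 66

Answer: 6:56 7:47 8:66 9:66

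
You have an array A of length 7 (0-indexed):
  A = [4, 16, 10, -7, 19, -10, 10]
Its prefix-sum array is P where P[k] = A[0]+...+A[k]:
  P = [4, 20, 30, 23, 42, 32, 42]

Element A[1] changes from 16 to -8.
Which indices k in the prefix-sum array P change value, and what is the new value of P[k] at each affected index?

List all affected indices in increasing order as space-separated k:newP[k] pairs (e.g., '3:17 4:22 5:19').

Answer: 1:-4 2:6 3:-1 4:18 5:8 6:18

Derivation:
P[k] = A[0] + ... + A[k]
P[k] includes A[1] iff k >= 1
Affected indices: 1, 2, ..., 6; delta = -24
  P[1]: 20 + -24 = -4
  P[2]: 30 + -24 = 6
  P[3]: 23 + -24 = -1
  P[4]: 42 + -24 = 18
  P[5]: 32 + -24 = 8
  P[6]: 42 + -24 = 18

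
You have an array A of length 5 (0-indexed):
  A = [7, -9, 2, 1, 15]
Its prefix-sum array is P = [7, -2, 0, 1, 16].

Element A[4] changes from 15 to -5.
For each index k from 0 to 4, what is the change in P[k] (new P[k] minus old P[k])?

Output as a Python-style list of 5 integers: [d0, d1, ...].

Element change: A[4] 15 -> -5, delta = -20
For k < 4: P[k] unchanged, delta_P[k] = 0
For k >= 4: P[k] shifts by exactly -20
Delta array: [0, 0, 0, 0, -20]

Answer: [0, 0, 0, 0, -20]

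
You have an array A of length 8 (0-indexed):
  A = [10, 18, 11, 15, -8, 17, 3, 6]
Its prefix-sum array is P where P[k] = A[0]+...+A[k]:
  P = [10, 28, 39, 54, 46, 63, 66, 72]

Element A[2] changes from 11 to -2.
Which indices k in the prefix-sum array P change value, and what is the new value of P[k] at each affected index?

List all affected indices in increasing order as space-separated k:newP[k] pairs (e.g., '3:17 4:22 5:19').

P[k] = A[0] + ... + A[k]
P[k] includes A[2] iff k >= 2
Affected indices: 2, 3, ..., 7; delta = -13
  P[2]: 39 + -13 = 26
  P[3]: 54 + -13 = 41
  P[4]: 46 + -13 = 33
  P[5]: 63 + -13 = 50
  P[6]: 66 + -13 = 53
  P[7]: 72 + -13 = 59

Answer: 2:26 3:41 4:33 5:50 6:53 7:59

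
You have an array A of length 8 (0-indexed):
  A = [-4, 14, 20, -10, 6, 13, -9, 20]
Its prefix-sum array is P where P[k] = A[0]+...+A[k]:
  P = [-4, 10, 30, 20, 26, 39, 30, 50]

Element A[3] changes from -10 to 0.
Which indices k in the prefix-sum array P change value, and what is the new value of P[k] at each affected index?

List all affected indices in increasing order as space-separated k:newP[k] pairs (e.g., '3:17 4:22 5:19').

Answer: 3:30 4:36 5:49 6:40 7:60

Derivation:
P[k] = A[0] + ... + A[k]
P[k] includes A[3] iff k >= 3
Affected indices: 3, 4, ..., 7; delta = 10
  P[3]: 20 + 10 = 30
  P[4]: 26 + 10 = 36
  P[5]: 39 + 10 = 49
  P[6]: 30 + 10 = 40
  P[7]: 50 + 10 = 60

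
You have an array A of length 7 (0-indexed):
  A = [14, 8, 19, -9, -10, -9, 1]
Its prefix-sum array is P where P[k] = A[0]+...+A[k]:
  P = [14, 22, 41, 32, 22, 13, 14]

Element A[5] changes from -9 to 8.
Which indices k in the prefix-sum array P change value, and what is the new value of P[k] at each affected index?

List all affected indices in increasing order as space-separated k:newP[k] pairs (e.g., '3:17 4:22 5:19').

P[k] = A[0] + ... + A[k]
P[k] includes A[5] iff k >= 5
Affected indices: 5, 6, ..., 6; delta = 17
  P[5]: 13 + 17 = 30
  P[6]: 14 + 17 = 31

Answer: 5:30 6:31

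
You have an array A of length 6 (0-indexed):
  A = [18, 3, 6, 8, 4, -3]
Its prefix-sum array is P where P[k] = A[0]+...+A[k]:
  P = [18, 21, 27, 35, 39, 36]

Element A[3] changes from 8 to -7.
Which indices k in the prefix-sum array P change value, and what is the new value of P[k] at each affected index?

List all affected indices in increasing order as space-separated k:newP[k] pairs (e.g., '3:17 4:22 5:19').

P[k] = A[0] + ... + A[k]
P[k] includes A[3] iff k >= 3
Affected indices: 3, 4, ..., 5; delta = -15
  P[3]: 35 + -15 = 20
  P[4]: 39 + -15 = 24
  P[5]: 36 + -15 = 21

Answer: 3:20 4:24 5:21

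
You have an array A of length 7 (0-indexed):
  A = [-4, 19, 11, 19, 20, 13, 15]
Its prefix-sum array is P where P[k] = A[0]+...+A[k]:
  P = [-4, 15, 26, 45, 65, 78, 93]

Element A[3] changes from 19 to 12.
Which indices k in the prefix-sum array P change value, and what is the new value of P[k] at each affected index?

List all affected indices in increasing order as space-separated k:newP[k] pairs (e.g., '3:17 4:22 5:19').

Answer: 3:38 4:58 5:71 6:86

Derivation:
P[k] = A[0] + ... + A[k]
P[k] includes A[3] iff k >= 3
Affected indices: 3, 4, ..., 6; delta = -7
  P[3]: 45 + -7 = 38
  P[4]: 65 + -7 = 58
  P[5]: 78 + -7 = 71
  P[6]: 93 + -7 = 86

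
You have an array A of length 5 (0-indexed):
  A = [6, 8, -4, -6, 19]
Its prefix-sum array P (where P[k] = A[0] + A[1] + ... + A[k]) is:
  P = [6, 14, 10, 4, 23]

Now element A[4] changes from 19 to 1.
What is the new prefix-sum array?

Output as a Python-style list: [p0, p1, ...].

Answer: [6, 14, 10, 4, 5]

Derivation:
Change: A[4] 19 -> 1, delta = -18
P[k] for k < 4: unchanged (A[4] not included)
P[k] for k >= 4: shift by delta = -18
  P[0] = 6 + 0 = 6
  P[1] = 14 + 0 = 14
  P[2] = 10 + 0 = 10
  P[3] = 4 + 0 = 4
  P[4] = 23 + -18 = 5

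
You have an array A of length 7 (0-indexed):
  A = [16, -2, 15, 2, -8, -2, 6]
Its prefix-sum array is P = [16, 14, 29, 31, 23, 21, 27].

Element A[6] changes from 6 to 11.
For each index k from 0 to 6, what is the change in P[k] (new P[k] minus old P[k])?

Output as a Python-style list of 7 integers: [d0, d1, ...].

Element change: A[6] 6 -> 11, delta = 5
For k < 6: P[k] unchanged, delta_P[k] = 0
For k >= 6: P[k] shifts by exactly 5
Delta array: [0, 0, 0, 0, 0, 0, 5]

Answer: [0, 0, 0, 0, 0, 0, 5]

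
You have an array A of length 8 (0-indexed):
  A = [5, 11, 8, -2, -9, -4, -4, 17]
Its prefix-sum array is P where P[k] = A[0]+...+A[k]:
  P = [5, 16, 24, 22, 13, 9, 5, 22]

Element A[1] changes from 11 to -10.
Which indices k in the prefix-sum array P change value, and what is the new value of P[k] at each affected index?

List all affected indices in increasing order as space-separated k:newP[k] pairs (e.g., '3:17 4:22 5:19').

Answer: 1:-5 2:3 3:1 4:-8 5:-12 6:-16 7:1

Derivation:
P[k] = A[0] + ... + A[k]
P[k] includes A[1] iff k >= 1
Affected indices: 1, 2, ..., 7; delta = -21
  P[1]: 16 + -21 = -5
  P[2]: 24 + -21 = 3
  P[3]: 22 + -21 = 1
  P[4]: 13 + -21 = -8
  P[5]: 9 + -21 = -12
  P[6]: 5 + -21 = -16
  P[7]: 22 + -21 = 1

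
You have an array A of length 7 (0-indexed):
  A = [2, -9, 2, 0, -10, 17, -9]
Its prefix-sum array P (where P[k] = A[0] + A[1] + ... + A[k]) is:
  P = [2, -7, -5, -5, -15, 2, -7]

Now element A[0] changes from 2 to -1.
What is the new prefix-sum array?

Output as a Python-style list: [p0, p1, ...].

Answer: [-1, -10, -8, -8, -18, -1, -10]

Derivation:
Change: A[0] 2 -> -1, delta = -3
P[k] for k < 0: unchanged (A[0] not included)
P[k] for k >= 0: shift by delta = -3
  P[0] = 2 + -3 = -1
  P[1] = -7 + -3 = -10
  P[2] = -5 + -3 = -8
  P[3] = -5 + -3 = -8
  P[4] = -15 + -3 = -18
  P[5] = 2 + -3 = -1
  P[6] = -7 + -3 = -10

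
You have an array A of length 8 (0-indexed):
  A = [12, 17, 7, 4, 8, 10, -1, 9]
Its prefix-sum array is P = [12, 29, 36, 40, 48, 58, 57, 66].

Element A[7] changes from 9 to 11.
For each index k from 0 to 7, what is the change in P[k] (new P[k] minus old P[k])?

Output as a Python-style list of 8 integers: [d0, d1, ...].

Element change: A[7] 9 -> 11, delta = 2
For k < 7: P[k] unchanged, delta_P[k] = 0
For k >= 7: P[k] shifts by exactly 2
Delta array: [0, 0, 0, 0, 0, 0, 0, 2]

Answer: [0, 0, 0, 0, 0, 0, 0, 2]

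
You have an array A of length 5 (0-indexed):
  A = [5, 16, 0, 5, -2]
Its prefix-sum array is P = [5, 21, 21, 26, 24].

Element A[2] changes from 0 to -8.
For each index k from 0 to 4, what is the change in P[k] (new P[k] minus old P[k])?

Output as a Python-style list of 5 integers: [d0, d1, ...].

Answer: [0, 0, -8, -8, -8]

Derivation:
Element change: A[2] 0 -> -8, delta = -8
For k < 2: P[k] unchanged, delta_P[k] = 0
For k >= 2: P[k] shifts by exactly -8
Delta array: [0, 0, -8, -8, -8]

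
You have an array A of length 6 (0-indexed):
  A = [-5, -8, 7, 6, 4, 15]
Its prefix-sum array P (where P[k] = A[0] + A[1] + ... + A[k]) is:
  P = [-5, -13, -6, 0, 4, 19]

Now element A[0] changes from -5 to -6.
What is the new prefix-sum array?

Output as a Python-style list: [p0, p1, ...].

Change: A[0] -5 -> -6, delta = -1
P[k] for k < 0: unchanged (A[0] not included)
P[k] for k >= 0: shift by delta = -1
  P[0] = -5 + -1 = -6
  P[1] = -13 + -1 = -14
  P[2] = -6 + -1 = -7
  P[3] = 0 + -1 = -1
  P[4] = 4 + -1 = 3
  P[5] = 19 + -1 = 18

Answer: [-6, -14, -7, -1, 3, 18]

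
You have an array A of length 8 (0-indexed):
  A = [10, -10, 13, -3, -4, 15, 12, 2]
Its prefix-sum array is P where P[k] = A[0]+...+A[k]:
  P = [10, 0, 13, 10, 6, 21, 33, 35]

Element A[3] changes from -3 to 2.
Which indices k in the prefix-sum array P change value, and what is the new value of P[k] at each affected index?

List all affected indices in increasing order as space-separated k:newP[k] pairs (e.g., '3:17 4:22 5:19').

Answer: 3:15 4:11 5:26 6:38 7:40

Derivation:
P[k] = A[0] + ... + A[k]
P[k] includes A[3] iff k >= 3
Affected indices: 3, 4, ..., 7; delta = 5
  P[3]: 10 + 5 = 15
  P[4]: 6 + 5 = 11
  P[5]: 21 + 5 = 26
  P[6]: 33 + 5 = 38
  P[7]: 35 + 5 = 40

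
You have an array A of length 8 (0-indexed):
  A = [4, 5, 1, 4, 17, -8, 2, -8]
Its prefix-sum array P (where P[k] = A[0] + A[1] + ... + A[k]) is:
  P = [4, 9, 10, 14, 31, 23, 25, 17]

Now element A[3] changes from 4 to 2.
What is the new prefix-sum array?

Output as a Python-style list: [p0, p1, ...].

Change: A[3] 4 -> 2, delta = -2
P[k] for k < 3: unchanged (A[3] not included)
P[k] for k >= 3: shift by delta = -2
  P[0] = 4 + 0 = 4
  P[1] = 9 + 0 = 9
  P[2] = 10 + 0 = 10
  P[3] = 14 + -2 = 12
  P[4] = 31 + -2 = 29
  P[5] = 23 + -2 = 21
  P[6] = 25 + -2 = 23
  P[7] = 17 + -2 = 15

Answer: [4, 9, 10, 12, 29, 21, 23, 15]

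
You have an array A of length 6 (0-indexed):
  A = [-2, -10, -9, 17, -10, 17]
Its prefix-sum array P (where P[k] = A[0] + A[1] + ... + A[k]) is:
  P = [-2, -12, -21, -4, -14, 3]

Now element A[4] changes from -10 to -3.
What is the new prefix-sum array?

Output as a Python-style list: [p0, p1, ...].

Change: A[4] -10 -> -3, delta = 7
P[k] for k < 4: unchanged (A[4] not included)
P[k] for k >= 4: shift by delta = 7
  P[0] = -2 + 0 = -2
  P[1] = -12 + 0 = -12
  P[2] = -21 + 0 = -21
  P[3] = -4 + 0 = -4
  P[4] = -14 + 7 = -7
  P[5] = 3 + 7 = 10

Answer: [-2, -12, -21, -4, -7, 10]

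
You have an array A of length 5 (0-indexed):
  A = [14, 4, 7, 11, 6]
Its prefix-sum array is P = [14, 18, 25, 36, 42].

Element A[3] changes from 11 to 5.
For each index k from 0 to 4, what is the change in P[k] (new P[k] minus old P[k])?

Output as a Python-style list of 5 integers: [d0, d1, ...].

Element change: A[3] 11 -> 5, delta = -6
For k < 3: P[k] unchanged, delta_P[k] = 0
For k >= 3: P[k] shifts by exactly -6
Delta array: [0, 0, 0, -6, -6]

Answer: [0, 0, 0, -6, -6]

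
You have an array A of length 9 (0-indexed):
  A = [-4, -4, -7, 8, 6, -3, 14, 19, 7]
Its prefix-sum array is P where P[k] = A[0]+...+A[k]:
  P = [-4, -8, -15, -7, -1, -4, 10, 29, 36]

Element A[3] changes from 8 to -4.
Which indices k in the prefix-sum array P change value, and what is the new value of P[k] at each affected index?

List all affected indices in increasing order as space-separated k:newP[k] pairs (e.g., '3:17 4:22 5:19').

P[k] = A[0] + ... + A[k]
P[k] includes A[3] iff k >= 3
Affected indices: 3, 4, ..., 8; delta = -12
  P[3]: -7 + -12 = -19
  P[4]: -1 + -12 = -13
  P[5]: -4 + -12 = -16
  P[6]: 10 + -12 = -2
  P[7]: 29 + -12 = 17
  P[8]: 36 + -12 = 24

Answer: 3:-19 4:-13 5:-16 6:-2 7:17 8:24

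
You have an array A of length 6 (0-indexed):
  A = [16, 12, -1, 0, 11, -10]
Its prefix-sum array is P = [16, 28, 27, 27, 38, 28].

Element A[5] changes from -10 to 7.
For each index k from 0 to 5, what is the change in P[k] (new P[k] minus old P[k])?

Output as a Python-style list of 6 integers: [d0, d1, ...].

Element change: A[5] -10 -> 7, delta = 17
For k < 5: P[k] unchanged, delta_P[k] = 0
For k >= 5: P[k] shifts by exactly 17
Delta array: [0, 0, 0, 0, 0, 17]

Answer: [0, 0, 0, 0, 0, 17]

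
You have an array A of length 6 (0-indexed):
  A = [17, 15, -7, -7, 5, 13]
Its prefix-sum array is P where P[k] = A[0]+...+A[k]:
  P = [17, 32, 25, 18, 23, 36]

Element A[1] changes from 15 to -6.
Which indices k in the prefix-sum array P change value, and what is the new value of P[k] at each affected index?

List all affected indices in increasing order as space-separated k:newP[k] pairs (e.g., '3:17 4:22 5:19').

P[k] = A[0] + ... + A[k]
P[k] includes A[1] iff k >= 1
Affected indices: 1, 2, ..., 5; delta = -21
  P[1]: 32 + -21 = 11
  P[2]: 25 + -21 = 4
  P[3]: 18 + -21 = -3
  P[4]: 23 + -21 = 2
  P[5]: 36 + -21 = 15

Answer: 1:11 2:4 3:-3 4:2 5:15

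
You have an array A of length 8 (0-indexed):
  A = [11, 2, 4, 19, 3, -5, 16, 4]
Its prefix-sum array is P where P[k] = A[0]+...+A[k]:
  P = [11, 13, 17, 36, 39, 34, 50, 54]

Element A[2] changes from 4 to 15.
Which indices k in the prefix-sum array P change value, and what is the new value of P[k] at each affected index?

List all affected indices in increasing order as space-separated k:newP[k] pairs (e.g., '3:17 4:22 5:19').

P[k] = A[0] + ... + A[k]
P[k] includes A[2] iff k >= 2
Affected indices: 2, 3, ..., 7; delta = 11
  P[2]: 17 + 11 = 28
  P[3]: 36 + 11 = 47
  P[4]: 39 + 11 = 50
  P[5]: 34 + 11 = 45
  P[6]: 50 + 11 = 61
  P[7]: 54 + 11 = 65

Answer: 2:28 3:47 4:50 5:45 6:61 7:65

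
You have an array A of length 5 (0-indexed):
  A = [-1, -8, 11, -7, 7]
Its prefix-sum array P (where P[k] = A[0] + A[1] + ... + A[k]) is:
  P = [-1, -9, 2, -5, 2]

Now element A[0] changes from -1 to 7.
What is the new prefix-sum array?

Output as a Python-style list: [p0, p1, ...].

Change: A[0] -1 -> 7, delta = 8
P[k] for k < 0: unchanged (A[0] not included)
P[k] for k >= 0: shift by delta = 8
  P[0] = -1 + 8 = 7
  P[1] = -9 + 8 = -1
  P[2] = 2 + 8 = 10
  P[3] = -5 + 8 = 3
  P[4] = 2 + 8 = 10

Answer: [7, -1, 10, 3, 10]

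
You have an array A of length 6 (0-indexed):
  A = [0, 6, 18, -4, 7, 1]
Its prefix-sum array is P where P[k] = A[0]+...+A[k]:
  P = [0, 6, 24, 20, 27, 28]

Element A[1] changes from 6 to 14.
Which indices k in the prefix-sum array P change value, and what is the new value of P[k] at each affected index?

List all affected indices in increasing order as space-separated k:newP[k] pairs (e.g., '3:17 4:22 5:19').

P[k] = A[0] + ... + A[k]
P[k] includes A[1] iff k >= 1
Affected indices: 1, 2, ..., 5; delta = 8
  P[1]: 6 + 8 = 14
  P[2]: 24 + 8 = 32
  P[3]: 20 + 8 = 28
  P[4]: 27 + 8 = 35
  P[5]: 28 + 8 = 36

Answer: 1:14 2:32 3:28 4:35 5:36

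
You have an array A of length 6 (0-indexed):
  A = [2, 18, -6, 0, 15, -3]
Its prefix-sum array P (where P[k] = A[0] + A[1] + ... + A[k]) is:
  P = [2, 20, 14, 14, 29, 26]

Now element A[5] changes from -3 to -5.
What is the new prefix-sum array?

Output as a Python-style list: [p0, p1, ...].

Change: A[5] -3 -> -5, delta = -2
P[k] for k < 5: unchanged (A[5] not included)
P[k] for k >= 5: shift by delta = -2
  P[0] = 2 + 0 = 2
  P[1] = 20 + 0 = 20
  P[2] = 14 + 0 = 14
  P[3] = 14 + 0 = 14
  P[4] = 29 + 0 = 29
  P[5] = 26 + -2 = 24

Answer: [2, 20, 14, 14, 29, 24]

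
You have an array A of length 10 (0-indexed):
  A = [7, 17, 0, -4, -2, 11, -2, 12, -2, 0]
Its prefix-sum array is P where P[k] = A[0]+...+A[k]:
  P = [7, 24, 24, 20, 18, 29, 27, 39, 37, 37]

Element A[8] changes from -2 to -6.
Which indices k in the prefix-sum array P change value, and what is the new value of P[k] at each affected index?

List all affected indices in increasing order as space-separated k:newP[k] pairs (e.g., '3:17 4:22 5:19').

P[k] = A[0] + ... + A[k]
P[k] includes A[8] iff k >= 8
Affected indices: 8, 9, ..., 9; delta = -4
  P[8]: 37 + -4 = 33
  P[9]: 37 + -4 = 33

Answer: 8:33 9:33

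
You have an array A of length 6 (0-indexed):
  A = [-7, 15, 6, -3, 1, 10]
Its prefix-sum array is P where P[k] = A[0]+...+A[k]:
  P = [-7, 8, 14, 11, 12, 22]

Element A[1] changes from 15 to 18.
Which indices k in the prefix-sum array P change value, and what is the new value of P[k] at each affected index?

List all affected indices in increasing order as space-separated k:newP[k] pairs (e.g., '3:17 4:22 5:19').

Answer: 1:11 2:17 3:14 4:15 5:25

Derivation:
P[k] = A[0] + ... + A[k]
P[k] includes A[1] iff k >= 1
Affected indices: 1, 2, ..., 5; delta = 3
  P[1]: 8 + 3 = 11
  P[2]: 14 + 3 = 17
  P[3]: 11 + 3 = 14
  P[4]: 12 + 3 = 15
  P[5]: 22 + 3 = 25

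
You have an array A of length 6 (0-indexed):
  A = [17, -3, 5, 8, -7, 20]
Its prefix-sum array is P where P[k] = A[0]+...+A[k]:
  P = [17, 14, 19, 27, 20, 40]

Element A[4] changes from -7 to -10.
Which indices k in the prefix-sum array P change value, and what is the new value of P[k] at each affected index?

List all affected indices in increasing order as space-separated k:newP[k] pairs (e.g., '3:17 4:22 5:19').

Answer: 4:17 5:37

Derivation:
P[k] = A[0] + ... + A[k]
P[k] includes A[4] iff k >= 4
Affected indices: 4, 5, ..., 5; delta = -3
  P[4]: 20 + -3 = 17
  P[5]: 40 + -3 = 37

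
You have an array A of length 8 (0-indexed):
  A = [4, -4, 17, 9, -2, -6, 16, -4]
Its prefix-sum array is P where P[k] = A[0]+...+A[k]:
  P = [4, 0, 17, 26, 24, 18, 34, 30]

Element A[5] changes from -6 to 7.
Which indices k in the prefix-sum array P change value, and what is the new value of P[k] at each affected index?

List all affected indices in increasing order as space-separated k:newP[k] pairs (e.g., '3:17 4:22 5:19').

Answer: 5:31 6:47 7:43

Derivation:
P[k] = A[0] + ... + A[k]
P[k] includes A[5] iff k >= 5
Affected indices: 5, 6, ..., 7; delta = 13
  P[5]: 18 + 13 = 31
  P[6]: 34 + 13 = 47
  P[7]: 30 + 13 = 43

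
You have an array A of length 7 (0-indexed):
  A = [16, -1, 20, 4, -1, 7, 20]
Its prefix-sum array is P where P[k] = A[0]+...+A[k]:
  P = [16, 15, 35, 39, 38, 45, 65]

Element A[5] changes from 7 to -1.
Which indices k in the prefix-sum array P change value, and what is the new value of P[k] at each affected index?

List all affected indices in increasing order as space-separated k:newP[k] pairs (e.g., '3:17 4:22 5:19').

Answer: 5:37 6:57

Derivation:
P[k] = A[0] + ... + A[k]
P[k] includes A[5] iff k >= 5
Affected indices: 5, 6, ..., 6; delta = -8
  P[5]: 45 + -8 = 37
  P[6]: 65 + -8 = 57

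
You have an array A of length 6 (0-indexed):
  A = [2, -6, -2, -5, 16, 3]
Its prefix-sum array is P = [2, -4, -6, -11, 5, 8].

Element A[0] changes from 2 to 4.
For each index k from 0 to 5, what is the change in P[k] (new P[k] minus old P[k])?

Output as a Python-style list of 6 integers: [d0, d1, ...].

Element change: A[0] 2 -> 4, delta = 2
For k < 0: P[k] unchanged, delta_P[k] = 0
For k >= 0: P[k] shifts by exactly 2
Delta array: [2, 2, 2, 2, 2, 2]

Answer: [2, 2, 2, 2, 2, 2]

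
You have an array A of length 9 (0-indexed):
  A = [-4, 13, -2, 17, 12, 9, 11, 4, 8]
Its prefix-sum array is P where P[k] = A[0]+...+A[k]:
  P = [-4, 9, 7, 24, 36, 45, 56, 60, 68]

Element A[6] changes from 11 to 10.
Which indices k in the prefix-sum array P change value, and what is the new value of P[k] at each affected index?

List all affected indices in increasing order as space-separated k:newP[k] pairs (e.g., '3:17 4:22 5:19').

Answer: 6:55 7:59 8:67

Derivation:
P[k] = A[0] + ... + A[k]
P[k] includes A[6] iff k >= 6
Affected indices: 6, 7, ..., 8; delta = -1
  P[6]: 56 + -1 = 55
  P[7]: 60 + -1 = 59
  P[8]: 68 + -1 = 67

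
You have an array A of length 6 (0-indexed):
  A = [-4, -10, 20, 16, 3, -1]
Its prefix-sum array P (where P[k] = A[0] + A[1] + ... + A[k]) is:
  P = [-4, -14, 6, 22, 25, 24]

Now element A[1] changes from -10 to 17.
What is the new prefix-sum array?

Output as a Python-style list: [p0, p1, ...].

Change: A[1] -10 -> 17, delta = 27
P[k] for k < 1: unchanged (A[1] not included)
P[k] for k >= 1: shift by delta = 27
  P[0] = -4 + 0 = -4
  P[1] = -14 + 27 = 13
  P[2] = 6 + 27 = 33
  P[3] = 22 + 27 = 49
  P[4] = 25 + 27 = 52
  P[5] = 24 + 27 = 51

Answer: [-4, 13, 33, 49, 52, 51]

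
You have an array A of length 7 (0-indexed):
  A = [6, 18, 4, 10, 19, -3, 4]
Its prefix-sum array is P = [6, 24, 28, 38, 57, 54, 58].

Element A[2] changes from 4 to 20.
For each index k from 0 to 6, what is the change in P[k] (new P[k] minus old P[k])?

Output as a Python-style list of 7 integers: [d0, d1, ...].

Answer: [0, 0, 16, 16, 16, 16, 16]

Derivation:
Element change: A[2] 4 -> 20, delta = 16
For k < 2: P[k] unchanged, delta_P[k] = 0
For k >= 2: P[k] shifts by exactly 16
Delta array: [0, 0, 16, 16, 16, 16, 16]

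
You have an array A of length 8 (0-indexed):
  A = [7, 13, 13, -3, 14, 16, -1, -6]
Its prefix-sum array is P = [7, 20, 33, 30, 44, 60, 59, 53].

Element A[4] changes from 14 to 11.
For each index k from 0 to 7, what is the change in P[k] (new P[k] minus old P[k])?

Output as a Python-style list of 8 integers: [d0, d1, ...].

Answer: [0, 0, 0, 0, -3, -3, -3, -3]

Derivation:
Element change: A[4] 14 -> 11, delta = -3
For k < 4: P[k] unchanged, delta_P[k] = 0
For k >= 4: P[k] shifts by exactly -3
Delta array: [0, 0, 0, 0, -3, -3, -3, -3]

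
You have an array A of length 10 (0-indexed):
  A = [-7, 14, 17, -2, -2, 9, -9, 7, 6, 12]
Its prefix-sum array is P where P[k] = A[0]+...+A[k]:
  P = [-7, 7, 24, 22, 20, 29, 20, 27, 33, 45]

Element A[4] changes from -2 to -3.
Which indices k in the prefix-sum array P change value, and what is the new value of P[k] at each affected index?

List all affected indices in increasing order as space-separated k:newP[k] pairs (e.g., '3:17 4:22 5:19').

P[k] = A[0] + ... + A[k]
P[k] includes A[4] iff k >= 4
Affected indices: 4, 5, ..., 9; delta = -1
  P[4]: 20 + -1 = 19
  P[5]: 29 + -1 = 28
  P[6]: 20 + -1 = 19
  P[7]: 27 + -1 = 26
  P[8]: 33 + -1 = 32
  P[9]: 45 + -1 = 44

Answer: 4:19 5:28 6:19 7:26 8:32 9:44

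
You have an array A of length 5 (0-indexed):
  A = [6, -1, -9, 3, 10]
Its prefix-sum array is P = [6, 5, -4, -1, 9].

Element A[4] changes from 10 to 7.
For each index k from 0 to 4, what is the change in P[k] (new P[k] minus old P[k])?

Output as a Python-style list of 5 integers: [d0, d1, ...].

Element change: A[4] 10 -> 7, delta = -3
For k < 4: P[k] unchanged, delta_P[k] = 0
For k >= 4: P[k] shifts by exactly -3
Delta array: [0, 0, 0, 0, -3]

Answer: [0, 0, 0, 0, -3]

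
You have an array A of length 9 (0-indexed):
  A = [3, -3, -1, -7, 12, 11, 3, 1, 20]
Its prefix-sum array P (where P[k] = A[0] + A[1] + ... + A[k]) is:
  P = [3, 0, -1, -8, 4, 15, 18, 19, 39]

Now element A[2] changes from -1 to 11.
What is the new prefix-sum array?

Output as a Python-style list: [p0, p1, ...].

Answer: [3, 0, 11, 4, 16, 27, 30, 31, 51]

Derivation:
Change: A[2] -1 -> 11, delta = 12
P[k] for k < 2: unchanged (A[2] not included)
P[k] for k >= 2: shift by delta = 12
  P[0] = 3 + 0 = 3
  P[1] = 0 + 0 = 0
  P[2] = -1 + 12 = 11
  P[3] = -8 + 12 = 4
  P[4] = 4 + 12 = 16
  P[5] = 15 + 12 = 27
  P[6] = 18 + 12 = 30
  P[7] = 19 + 12 = 31
  P[8] = 39 + 12 = 51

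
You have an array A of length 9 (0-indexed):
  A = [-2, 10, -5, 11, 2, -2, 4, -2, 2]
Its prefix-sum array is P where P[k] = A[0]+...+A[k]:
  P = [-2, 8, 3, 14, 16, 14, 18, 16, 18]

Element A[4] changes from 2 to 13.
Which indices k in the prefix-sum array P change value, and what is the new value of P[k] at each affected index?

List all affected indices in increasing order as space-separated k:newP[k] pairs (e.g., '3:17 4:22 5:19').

P[k] = A[0] + ... + A[k]
P[k] includes A[4] iff k >= 4
Affected indices: 4, 5, ..., 8; delta = 11
  P[4]: 16 + 11 = 27
  P[5]: 14 + 11 = 25
  P[6]: 18 + 11 = 29
  P[7]: 16 + 11 = 27
  P[8]: 18 + 11 = 29

Answer: 4:27 5:25 6:29 7:27 8:29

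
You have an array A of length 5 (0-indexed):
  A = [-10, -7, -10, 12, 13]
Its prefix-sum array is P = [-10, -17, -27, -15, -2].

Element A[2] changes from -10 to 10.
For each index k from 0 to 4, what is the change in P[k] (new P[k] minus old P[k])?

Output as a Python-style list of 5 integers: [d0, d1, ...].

Answer: [0, 0, 20, 20, 20]

Derivation:
Element change: A[2] -10 -> 10, delta = 20
For k < 2: P[k] unchanged, delta_P[k] = 0
For k >= 2: P[k] shifts by exactly 20
Delta array: [0, 0, 20, 20, 20]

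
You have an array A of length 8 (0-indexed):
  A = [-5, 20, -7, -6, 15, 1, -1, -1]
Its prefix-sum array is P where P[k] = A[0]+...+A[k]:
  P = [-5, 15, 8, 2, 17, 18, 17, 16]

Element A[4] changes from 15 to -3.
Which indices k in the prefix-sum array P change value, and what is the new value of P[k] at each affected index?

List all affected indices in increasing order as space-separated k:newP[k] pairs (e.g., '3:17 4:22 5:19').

Answer: 4:-1 5:0 6:-1 7:-2

Derivation:
P[k] = A[0] + ... + A[k]
P[k] includes A[4] iff k >= 4
Affected indices: 4, 5, ..., 7; delta = -18
  P[4]: 17 + -18 = -1
  P[5]: 18 + -18 = 0
  P[6]: 17 + -18 = -1
  P[7]: 16 + -18 = -2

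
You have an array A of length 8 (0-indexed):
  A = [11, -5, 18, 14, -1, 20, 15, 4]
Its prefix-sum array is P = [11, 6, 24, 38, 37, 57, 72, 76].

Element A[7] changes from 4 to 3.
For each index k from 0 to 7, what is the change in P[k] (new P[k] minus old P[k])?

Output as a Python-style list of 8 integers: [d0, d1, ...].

Element change: A[7] 4 -> 3, delta = -1
For k < 7: P[k] unchanged, delta_P[k] = 0
For k >= 7: P[k] shifts by exactly -1
Delta array: [0, 0, 0, 0, 0, 0, 0, -1]

Answer: [0, 0, 0, 0, 0, 0, 0, -1]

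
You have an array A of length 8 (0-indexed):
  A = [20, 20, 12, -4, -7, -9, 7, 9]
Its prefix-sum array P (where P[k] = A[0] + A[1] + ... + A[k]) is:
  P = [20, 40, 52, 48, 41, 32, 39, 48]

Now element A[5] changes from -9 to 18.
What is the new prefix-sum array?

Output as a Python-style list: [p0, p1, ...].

Answer: [20, 40, 52, 48, 41, 59, 66, 75]

Derivation:
Change: A[5] -9 -> 18, delta = 27
P[k] for k < 5: unchanged (A[5] not included)
P[k] for k >= 5: shift by delta = 27
  P[0] = 20 + 0 = 20
  P[1] = 40 + 0 = 40
  P[2] = 52 + 0 = 52
  P[3] = 48 + 0 = 48
  P[4] = 41 + 0 = 41
  P[5] = 32 + 27 = 59
  P[6] = 39 + 27 = 66
  P[7] = 48 + 27 = 75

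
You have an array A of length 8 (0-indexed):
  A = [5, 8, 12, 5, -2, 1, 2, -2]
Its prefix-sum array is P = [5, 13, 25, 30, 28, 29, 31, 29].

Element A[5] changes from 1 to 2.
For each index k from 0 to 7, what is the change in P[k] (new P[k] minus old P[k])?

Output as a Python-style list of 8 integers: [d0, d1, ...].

Element change: A[5] 1 -> 2, delta = 1
For k < 5: P[k] unchanged, delta_P[k] = 0
For k >= 5: P[k] shifts by exactly 1
Delta array: [0, 0, 0, 0, 0, 1, 1, 1]

Answer: [0, 0, 0, 0, 0, 1, 1, 1]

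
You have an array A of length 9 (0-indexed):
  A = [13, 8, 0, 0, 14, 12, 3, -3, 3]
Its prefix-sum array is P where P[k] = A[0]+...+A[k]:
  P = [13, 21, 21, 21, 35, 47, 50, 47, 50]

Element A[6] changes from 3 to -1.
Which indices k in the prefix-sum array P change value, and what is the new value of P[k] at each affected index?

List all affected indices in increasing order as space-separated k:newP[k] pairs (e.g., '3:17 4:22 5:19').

P[k] = A[0] + ... + A[k]
P[k] includes A[6] iff k >= 6
Affected indices: 6, 7, ..., 8; delta = -4
  P[6]: 50 + -4 = 46
  P[7]: 47 + -4 = 43
  P[8]: 50 + -4 = 46

Answer: 6:46 7:43 8:46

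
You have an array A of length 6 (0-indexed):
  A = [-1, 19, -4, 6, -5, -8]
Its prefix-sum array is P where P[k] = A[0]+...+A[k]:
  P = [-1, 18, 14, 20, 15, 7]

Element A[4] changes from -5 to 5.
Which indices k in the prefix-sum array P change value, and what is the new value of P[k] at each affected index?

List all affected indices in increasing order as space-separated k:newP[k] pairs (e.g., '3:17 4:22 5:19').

Answer: 4:25 5:17

Derivation:
P[k] = A[0] + ... + A[k]
P[k] includes A[4] iff k >= 4
Affected indices: 4, 5, ..., 5; delta = 10
  P[4]: 15 + 10 = 25
  P[5]: 7 + 10 = 17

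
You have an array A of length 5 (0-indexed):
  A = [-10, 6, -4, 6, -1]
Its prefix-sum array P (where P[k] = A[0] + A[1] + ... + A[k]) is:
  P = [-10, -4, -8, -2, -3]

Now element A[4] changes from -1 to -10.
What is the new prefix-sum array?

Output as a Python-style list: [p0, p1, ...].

Change: A[4] -1 -> -10, delta = -9
P[k] for k < 4: unchanged (A[4] not included)
P[k] for k >= 4: shift by delta = -9
  P[0] = -10 + 0 = -10
  P[1] = -4 + 0 = -4
  P[2] = -8 + 0 = -8
  P[3] = -2 + 0 = -2
  P[4] = -3 + -9 = -12

Answer: [-10, -4, -8, -2, -12]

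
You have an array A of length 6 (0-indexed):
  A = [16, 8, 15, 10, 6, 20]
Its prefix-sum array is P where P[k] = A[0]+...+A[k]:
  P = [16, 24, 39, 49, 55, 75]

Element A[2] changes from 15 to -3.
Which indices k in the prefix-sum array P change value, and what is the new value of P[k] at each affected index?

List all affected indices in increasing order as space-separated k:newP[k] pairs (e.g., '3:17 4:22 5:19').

P[k] = A[0] + ... + A[k]
P[k] includes A[2] iff k >= 2
Affected indices: 2, 3, ..., 5; delta = -18
  P[2]: 39 + -18 = 21
  P[3]: 49 + -18 = 31
  P[4]: 55 + -18 = 37
  P[5]: 75 + -18 = 57

Answer: 2:21 3:31 4:37 5:57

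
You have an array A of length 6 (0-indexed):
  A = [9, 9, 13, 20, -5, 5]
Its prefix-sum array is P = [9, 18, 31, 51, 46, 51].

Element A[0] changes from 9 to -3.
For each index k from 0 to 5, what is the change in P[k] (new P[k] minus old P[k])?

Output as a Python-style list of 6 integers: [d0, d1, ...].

Element change: A[0] 9 -> -3, delta = -12
For k < 0: P[k] unchanged, delta_P[k] = 0
For k >= 0: P[k] shifts by exactly -12
Delta array: [-12, -12, -12, -12, -12, -12]

Answer: [-12, -12, -12, -12, -12, -12]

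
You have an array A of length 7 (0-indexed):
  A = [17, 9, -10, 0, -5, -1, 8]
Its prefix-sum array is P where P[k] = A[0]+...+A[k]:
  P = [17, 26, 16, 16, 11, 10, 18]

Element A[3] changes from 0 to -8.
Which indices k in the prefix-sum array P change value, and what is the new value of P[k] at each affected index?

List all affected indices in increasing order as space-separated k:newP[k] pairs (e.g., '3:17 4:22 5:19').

P[k] = A[0] + ... + A[k]
P[k] includes A[3] iff k >= 3
Affected indices: 3, 4, ..., 6; delta = -8
  P[3]: 16 + -8 = 8
  P[4]: 11 + -8 = 3
  P[5]: 10 + -8 = 2
  P[6]: 18 + -8 = 10

Answer: 3:8 4:3 5:2 6:10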